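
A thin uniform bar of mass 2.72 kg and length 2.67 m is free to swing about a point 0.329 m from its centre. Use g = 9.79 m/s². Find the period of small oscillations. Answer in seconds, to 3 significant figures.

2.93 s

For a physical pendulum T = 2π√(I/(mgd)), with d = 0.3290 m from pivot to centre of mass.
I_cm = mL²/12 = 2.72 × 2.67²/12 = 1.616 kg·m²; I = I_cm + md² = 1.616 + 2.72 × 0.3290² = 1.910 kg·m².
T = 2π√(1.910/(2.72 × 9.79 × 0.3290)) = 2.93 s.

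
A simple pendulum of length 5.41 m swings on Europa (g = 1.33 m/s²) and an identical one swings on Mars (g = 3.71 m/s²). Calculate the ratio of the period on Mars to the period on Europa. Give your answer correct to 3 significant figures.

0.599

T ∝ 1/√g, so T₂/T₁ = √(g₁/g₂) = √(1.33/3.71) = 0.599.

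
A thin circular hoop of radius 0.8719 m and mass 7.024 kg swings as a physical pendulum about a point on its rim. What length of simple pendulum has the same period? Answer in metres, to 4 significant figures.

1.744 m

The equivalent simple-pendulum length is L_eq = I/(md), where I is about the pivot and d = 0.87190 m.
I_cm = mR² = 5.3397 kg·m², so I = I_cm + md² = 5.3397 + 5.3397 = 10.679 kg·m².
L_eq = 10.679/(7.024 × 0.87190) = 1.744 m.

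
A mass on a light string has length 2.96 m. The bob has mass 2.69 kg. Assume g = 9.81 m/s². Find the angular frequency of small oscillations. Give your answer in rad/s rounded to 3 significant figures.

ω = √(g/L) = √(9.81/2.96) = 1.82 rad/s.

1.82 rad/s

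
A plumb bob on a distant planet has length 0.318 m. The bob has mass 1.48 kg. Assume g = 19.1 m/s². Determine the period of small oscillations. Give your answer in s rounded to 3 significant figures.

0.811 s

T = 2π√(L/g) = 2π√(0.318/19.1) = 2π × 0.1290 = 0.811 s.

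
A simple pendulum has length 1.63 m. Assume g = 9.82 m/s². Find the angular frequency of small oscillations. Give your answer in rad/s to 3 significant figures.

2.45 rad/s

ω = √(g/L) = √(9.82/1.63) = 2.45 rad/s.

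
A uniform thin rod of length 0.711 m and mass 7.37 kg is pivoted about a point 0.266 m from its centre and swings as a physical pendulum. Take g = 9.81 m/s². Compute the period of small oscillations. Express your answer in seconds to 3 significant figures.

1.31 s

For a physical pendulum T = 2π√(I/(mgd)), with d = 0.2660 m from pivot to centre of mass.
I_cm = mL²/12 = 7.37 × 0.711²/12 = 0.3105 kg·m²; I = I_cm + md² = 0.3105 + 7.37 × 0.2660² = 0.8319 kg·m².
T = 2π√(0.8319/(7.37 × 9.81 × 0.2660)) = 1.31 s.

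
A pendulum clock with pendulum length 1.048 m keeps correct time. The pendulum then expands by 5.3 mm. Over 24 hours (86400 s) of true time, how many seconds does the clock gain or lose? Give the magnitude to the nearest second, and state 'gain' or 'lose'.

lose 218 s

T ∝ √L, so T'/T = √(1.05330/1.048) = 1.00253.
In 86400 s of true time the clock registers 86400/1.00253 = 86182.4 s, so it loses 218 s.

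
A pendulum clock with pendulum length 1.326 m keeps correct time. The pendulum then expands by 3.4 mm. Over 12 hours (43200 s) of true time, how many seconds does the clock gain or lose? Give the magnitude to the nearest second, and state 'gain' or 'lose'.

lose 55 s

T ∝ √L, so T'/T = √(1.32940/1.326) = 1.00128.
In 43200 s of true time the clock registers 43200/1.00128 = 43144.7 s, so it loses 55 s.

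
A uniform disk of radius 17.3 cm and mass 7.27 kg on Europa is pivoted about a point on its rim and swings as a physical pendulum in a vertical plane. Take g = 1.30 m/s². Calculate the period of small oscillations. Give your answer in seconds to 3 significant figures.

2.81 s

I_cm = ½mr² = 0.1088 kg·m². The pivot is at distance d = 0.173 m from the centre of mass.
By the parallel-axis theorem, I = I_cm + md² = 0.1088 + 0.2176 = 0.3264 kg·m².
T = 2π√(I/(mgd)) = 2π√(0.3264/(7.27 × 1.30 × 0.173)) = 2.81 s.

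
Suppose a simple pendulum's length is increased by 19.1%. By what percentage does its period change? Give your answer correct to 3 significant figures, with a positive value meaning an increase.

9.13%

T ∝ √L, so T'/T = √(1.191) = 1.091.
Percentage change in T = (1.091 − 1) × 100% = 9.13%.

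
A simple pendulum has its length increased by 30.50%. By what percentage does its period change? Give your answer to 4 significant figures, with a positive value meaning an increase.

14.24%

T ∝ √L, so T'/T = √(1.3050) = 1.1424.
Percentage change in T = (1.1424 − 1) × 100% = 14.24%.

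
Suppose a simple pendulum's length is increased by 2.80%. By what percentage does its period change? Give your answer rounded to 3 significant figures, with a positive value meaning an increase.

1.39%

T ∝ √L, so T'/T = √(1.028) = 1.014.
Percentage change in T = (1.014 − 1) × 100% = 1.39%.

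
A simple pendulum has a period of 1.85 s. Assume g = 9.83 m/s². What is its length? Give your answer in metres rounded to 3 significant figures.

0.852 m

From T = 2π√(L/g), L = gT²/(4π²) = 9.83 × 1.850²/(4π²) = 0.852 m.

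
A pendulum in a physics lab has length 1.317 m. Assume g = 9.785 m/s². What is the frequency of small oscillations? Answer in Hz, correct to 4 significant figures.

0.4338 Hz

T = 2π√(L/g) = 2π√(1.317/9.785) = 2.3051 s, so f = 1/T = 0.4338 Hz.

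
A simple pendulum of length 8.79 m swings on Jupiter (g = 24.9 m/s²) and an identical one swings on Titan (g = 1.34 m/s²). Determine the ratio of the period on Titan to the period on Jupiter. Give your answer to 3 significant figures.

4.31

T ∝ 1/√g, so T₂/T₁ = √(g₁/g₂) = √(24.9/1.34) = 4.31.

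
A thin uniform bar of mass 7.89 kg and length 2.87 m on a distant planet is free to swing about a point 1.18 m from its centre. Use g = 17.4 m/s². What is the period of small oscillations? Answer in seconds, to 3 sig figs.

2.00 s

For a physical pendulum T = 2π√(I/(mgd)), with d = 1.180 m from pivot to centre of mass.
I_cm = mL²/12 = 7.89 × 2.87²/12 = 5.416 kg·m²; I = I_cm + md² = 5.416 + 7.89 × 1.180² = 16.40 kg·m².
T = 2π√(16.40/(7.89 × 17.4 × 1.180)) = 2.00 s.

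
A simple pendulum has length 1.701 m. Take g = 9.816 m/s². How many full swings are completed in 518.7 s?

T = 2π√(L/g) = 2π√(1.701/9.816) = 2.6156 s.
Number of complete oscillations = ⌊518.7/2.6156⌋ = ⌊198.31⌋ = 198.

198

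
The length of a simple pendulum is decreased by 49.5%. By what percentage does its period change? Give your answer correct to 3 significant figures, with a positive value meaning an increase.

-28.9%

T ∝ √L, so T'/T = √(0.5050) = 0.7106.
Percentage change in T = (0.7106 − 1) × 100% = -28.9%.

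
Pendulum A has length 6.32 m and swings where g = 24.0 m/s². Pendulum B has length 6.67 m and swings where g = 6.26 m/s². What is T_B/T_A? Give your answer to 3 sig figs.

2.01

T = 2π√(L/g), so T_B/T_A = √((L_B/g_B)/(L_A/g_A)) = √((6.67/6.26)/(6.32/24.0)) = 2.01.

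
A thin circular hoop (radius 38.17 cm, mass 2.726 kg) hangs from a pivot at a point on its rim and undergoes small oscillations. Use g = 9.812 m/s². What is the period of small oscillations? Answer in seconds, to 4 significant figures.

I_cm = mr² = 0.39716 kg·m². The pivot is at distance d = 0.3817 m from the centre of mass.
By the parallel-axis theorem, I = I_cm + md² = 0.39716 + 0.39716 = 0.79433 kg·m².
T = 2π√(I/(mgd)) = 2π√(0.79433/(2.726 × 9.812 × 0.3817)) = 1.753 s.

1.753 s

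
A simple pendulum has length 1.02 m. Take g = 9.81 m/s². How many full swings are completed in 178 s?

87

T = 2π√(L/g) = 2π√(1.02/9.81) = 2.026 s.
Number of complete oscillations = ⌊178/2.026⌋ = ⌊87.86⌋ = 87.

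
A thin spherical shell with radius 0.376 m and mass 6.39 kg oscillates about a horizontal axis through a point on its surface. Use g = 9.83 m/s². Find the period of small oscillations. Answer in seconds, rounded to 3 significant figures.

1.59 s

I_cm = (2/3)mr² = 0.6023 kg·m². The pivot is at distance d = 0.376 m from the centre of mass.
By the parallel-axis theorem, I = I_cm + md² = 0.6023 + 0.9034 = 1.506 kg·m².
T = 2π√(I/(mgd)) = 2π√(1.506/(6.39 × 9.83 × 0.376)) = 1.59 s.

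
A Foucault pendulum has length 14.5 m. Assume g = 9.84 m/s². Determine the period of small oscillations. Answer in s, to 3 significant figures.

7.63 s

T = 2π√(L/g) = 2π√(14.5/9.84) = 2π × 1.214 = 7.63 s.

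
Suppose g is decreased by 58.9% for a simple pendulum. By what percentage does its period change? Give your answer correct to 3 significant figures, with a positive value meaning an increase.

56.0%

T ∝ 1/√g, so T'/T = 1/√(0.4110) = 1.560.
Percentage change in T = (1.560 − 1) × 100% = 56.0%.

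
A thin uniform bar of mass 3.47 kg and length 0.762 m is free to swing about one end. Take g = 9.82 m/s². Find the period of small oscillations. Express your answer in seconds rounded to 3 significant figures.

1.43 s

For a physical pendulum T = 2π√(I/(mgd)), with d = 0.3810 m from pivot to centre of mass.
I_cm = mL²/12 = 3.47 × 0.762²/12 = 0.1679 kg·m²; I = I_cm + md² = 0.1679 + 3.47 × 0.3810² = 0.6716 kg·m².
T = 2π√(0.6716/(3.47 × 9.82 × 0.3810)) = 1.43 s.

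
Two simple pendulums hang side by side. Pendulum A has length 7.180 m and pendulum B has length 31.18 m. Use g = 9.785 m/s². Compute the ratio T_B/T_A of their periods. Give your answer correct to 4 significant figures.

T ∝ √L, so T_B/T_A = √(L_B/L_A) = √(31.18/7.180) = 2.084.

2.084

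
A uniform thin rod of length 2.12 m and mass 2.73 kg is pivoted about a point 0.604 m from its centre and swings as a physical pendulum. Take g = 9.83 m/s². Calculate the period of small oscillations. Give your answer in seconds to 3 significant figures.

For a physical pendulum T = 2π√(I/(mgd)), with d = 0.6040 m from pivot to centre of mass.
I_cm = mL²/12 = 2.73 × 2.12²/12 = 1.022 kg·m²; I = I_cm + md² = 1.022 + 2.73 × 0.6040² = 2.018 kg·m².
T = 2π√(2.018/(2.73 × 9.83 × 0.6040)) = 2.22 s.

2.22 s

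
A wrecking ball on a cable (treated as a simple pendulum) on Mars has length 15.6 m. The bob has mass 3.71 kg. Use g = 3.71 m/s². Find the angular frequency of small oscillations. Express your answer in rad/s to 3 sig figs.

0.488 rad/s

ω = √(g/L) = √(3.71/15.6) = 0.488 rad/s.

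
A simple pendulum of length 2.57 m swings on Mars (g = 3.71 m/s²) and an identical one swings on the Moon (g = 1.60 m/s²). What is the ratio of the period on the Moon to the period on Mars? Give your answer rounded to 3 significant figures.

1.52

T ∝ 1/√g, so T₂/T₁ = √(g₁/g₂) = √(3.71/1.60) = 1.52.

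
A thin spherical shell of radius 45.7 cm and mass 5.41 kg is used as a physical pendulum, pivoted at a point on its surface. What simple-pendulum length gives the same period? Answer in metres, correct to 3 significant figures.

0.762 m

The equivalent simple-pendulum length is L_eq = I/(md), where I is about the pivot and d = 0.4570 m.
I_cm = (2/3)mR² = 0.7532 kg·m², so I = I_cm + md² = 0.7532 + 1.130 = 1.883 kg·m².
L_eq = 1.883/(5.41 × 0.4570) = 0.762 m.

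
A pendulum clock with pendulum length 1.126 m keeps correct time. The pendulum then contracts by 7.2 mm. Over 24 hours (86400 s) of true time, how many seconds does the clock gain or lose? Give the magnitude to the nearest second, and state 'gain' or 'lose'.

gain 278 s

T ∝ √L, so T'/T = √(1.11880/1.126) = 0.996798.
In 86400 s of true time the clock registers 86400/0.996798 = 86677.6 s, so it gains 278 s.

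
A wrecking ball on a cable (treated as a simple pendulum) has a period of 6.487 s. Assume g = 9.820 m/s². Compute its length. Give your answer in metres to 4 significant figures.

10.47 m

From T = 2π√(L/g), L = gT²/(4π²) = 9.820 × 6.4870²/(4π²) = 10.47 m.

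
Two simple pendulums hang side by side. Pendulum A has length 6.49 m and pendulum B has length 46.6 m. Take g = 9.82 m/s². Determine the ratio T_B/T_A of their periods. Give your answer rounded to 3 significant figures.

2.68

T ∝ √L, so T_B/T_A = √(L_B/L_A) = √(46.6/6.49) = 2.68.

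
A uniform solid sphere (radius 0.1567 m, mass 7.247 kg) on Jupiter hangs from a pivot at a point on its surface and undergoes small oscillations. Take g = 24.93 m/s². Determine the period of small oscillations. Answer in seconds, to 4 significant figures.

0.5894 s

I_cm = (2/5)mr² = 0.071180 kg·m². The pivot is at distance d = 0.1567 m from the centre of mass.
By the parallel-axis theorem, I = I_cm + md² = 0.071180 + 0.17795 = 0.24913 kg·m².
T = 2π√(I/(mgd)) = 2π√(0.24913/(7.247 × 24.93 × 0.1567)) = 0.5894 s.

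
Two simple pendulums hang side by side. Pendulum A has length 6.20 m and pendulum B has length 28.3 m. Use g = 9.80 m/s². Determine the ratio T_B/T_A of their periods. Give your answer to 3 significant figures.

2.14

T ∝ √L, so T_B/T_A = √(L_B/L_A) = √(28.3/6.20) = 2.14.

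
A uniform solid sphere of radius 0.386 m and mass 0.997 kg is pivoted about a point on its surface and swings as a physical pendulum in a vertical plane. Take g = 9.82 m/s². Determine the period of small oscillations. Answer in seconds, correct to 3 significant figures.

I_cm = (2/5)mr² = 0.05942 kg·m². The pivot is at distance d = 0.386 m from the centre of mass.
By the parallel-axis theorem, I = I_cm + md² = 0.05942 + 0.1485 = 0.2080 kg·m².
T = 2π√(I/(mgd)) = 2π√(0.2080/(0.997 × 9.82 × 0.386)) = 1.47 s.

1.47 s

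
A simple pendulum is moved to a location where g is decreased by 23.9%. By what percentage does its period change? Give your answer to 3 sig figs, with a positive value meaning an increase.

14.6%

T ∝ 1/√g, so T'/T = 1/√(0.7610) = 1.146.
Percentage change in T = (1.146 − 1) × 100% = 14.6%.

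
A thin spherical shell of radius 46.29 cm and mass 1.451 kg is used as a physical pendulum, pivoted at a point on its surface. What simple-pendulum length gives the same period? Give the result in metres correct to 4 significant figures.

0.7715 m

The equivalent simple-pendulum length is L_eq = I/(md), where I is about the pivot and d = 0.46290 m.
I_cm = (2/3)mR² = 0.20728 kg·m², so I = I_cm + md² = 0.20728 + 0.31092 = 0.51819 kg·m².
L_eq = 0.51819/(1.451 × 0.46290) = 0.7715 m.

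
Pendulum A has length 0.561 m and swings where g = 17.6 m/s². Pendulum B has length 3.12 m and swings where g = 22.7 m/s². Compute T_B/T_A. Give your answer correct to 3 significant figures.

2.08

T = 2π√(L/g), so T_B/T_A = √((L_B/g_B)/(L_A/g_A)) = √((3.12/22.7)/(0.561/17.6)) = 2.08.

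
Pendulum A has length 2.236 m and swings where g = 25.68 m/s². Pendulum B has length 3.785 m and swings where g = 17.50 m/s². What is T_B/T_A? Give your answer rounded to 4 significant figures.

1.576

T = 2π√(L/g), so T_B/T_A = √((L_B/g_B)/(L_A/g_A)) = √((3.785/17.50)/(2.236/25.68)) = 1.576.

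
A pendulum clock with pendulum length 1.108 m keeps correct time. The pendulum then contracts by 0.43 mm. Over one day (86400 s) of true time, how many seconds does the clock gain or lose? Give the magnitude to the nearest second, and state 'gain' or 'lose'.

T ∝ √L, so T'/T = √(1.10757/1.108) = 0.999806.
In 86400 s of true time the clock registers 86400/0.999806 = 86416.8 s, so it gains 17 s.

gain 17 s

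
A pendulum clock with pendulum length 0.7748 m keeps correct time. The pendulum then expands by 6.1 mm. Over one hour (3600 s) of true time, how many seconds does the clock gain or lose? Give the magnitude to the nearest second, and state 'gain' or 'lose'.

lose 14 s

T ∝ √L, so T'/T = √(0.78090/0.7748) = 1.00393.
In 3600 s of true time the clock registers 3600/1.00393 = 3585.9 s, so it loses 14 s.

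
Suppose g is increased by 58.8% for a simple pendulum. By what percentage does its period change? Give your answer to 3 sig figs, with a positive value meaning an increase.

T ∝ 1/√g, so T'/T = 1/√(1.588) = 0.7936.
Percentage change in T = (0.7936 − 1) × 100% = -20.6%.

-20.6%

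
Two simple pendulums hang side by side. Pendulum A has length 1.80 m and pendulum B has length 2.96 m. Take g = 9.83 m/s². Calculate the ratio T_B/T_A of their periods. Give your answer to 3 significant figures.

1.28

T ∝ √L, so T_B/T_A = √(L_B/L_A) = √(2.96/1.80) = 1.28.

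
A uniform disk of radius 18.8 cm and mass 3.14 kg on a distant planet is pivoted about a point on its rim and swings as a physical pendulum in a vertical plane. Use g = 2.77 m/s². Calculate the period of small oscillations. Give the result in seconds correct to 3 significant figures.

2.00 s

I_cm = ½mr² = 0.05549 kg·m². The pivot is at distance d = 0.188 m from the centre of mass.
By the parallel-axis theorem, I = I_cm + md² = 0.05549 + 0.1110 = 0.1665 kg·m².
T = 2π√(I/(mgd)) = 2π√(0.1665/(3.14 × 2.77 × 0.188)) = 2.00 s.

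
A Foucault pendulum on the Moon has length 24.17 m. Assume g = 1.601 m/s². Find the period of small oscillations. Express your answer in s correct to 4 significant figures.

T = 2π√(L/g) = 2π√(24.17/1.601) = 2π × 3.8855 = 24.41 s.

24.41 s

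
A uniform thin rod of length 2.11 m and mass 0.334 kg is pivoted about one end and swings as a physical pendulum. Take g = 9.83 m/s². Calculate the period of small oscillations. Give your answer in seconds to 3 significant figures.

2.38 s

For a physical pendulum T = 2π√(I/(mgd)), with d = 1.055 m from pivot to centre of mass.
I_cm = mL²/12 = 0.334 × 2.11²/12 = 0.1239 kg·m²; I = I_cm + md² = 0.1239 + 0.334 × 1.055² = 0.4957 kg·m².
T = 2π√(0.4957/(0.334 × 9.83 × 1.055)) = 2.38 s.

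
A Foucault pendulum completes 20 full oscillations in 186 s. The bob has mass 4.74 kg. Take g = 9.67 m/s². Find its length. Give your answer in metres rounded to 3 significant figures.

21.2 m

T = 186/20 = 9.300 s.
From T = 2π√(L/g), L = gT²/(4π²) = 9.67 × 9.300²/(4π²) = 21.2 m.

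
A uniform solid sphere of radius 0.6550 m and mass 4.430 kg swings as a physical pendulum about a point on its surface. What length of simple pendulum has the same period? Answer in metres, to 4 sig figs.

The equivalent simple-pendulum length is L_eq = I/(md), where I is about the pivot and d = 0.65500 m.
I_cm = (2/5)mR² = 0.76023 kg·m², so I = I_cm + md² = 0.76023 + 1.9006 = 2.6608 kg·m².
L_eq = 2.6608/(4.430 × 0.65500) = 0.9170 m.

0.9170 m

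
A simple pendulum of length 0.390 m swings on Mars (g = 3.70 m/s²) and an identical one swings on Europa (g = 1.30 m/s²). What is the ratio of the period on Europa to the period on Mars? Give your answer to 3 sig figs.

1.69

T ∝ 1/√g, so T₂/T₁ = √(g₁/g₂) = √(3.70/1.30) = 1.69.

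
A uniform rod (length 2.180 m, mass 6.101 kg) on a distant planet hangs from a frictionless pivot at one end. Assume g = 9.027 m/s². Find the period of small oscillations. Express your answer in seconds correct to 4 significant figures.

2.521 s

For a physical pendulum T = 2π√(I/(mgd)), with d = 1.0900 m from pivot to centre of mass.
I_cm = mL²/12 = 6.101 × 2.180²/12 = 2.4162 kg·m²; I = I_cm + md² = 2.4162 + 6.101 × 1.0900² = 9.6648 kg·m².
T = 2π√(9.6648/(6.101 × 9.027 × 1.0900)) = 2.521 s.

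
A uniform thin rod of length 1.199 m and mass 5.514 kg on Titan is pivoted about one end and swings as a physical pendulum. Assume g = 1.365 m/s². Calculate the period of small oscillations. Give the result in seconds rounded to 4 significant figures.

4.808 s

For a physical pendulum T = 2π√(I/(mgd)), with d = 0.59950 m from pivot to centre of mass.
I_cm = mL²/12 = 5.514 × 1.199²/12 = 0.66058 kg·m²; I = I_cm + md² = 0.66058 + 5.514 × 0.59950² = 2.6423 kg·m².
T = 2π√(2.6423/(5.514 × 1.365 × 0.59950)) = 4.808 s.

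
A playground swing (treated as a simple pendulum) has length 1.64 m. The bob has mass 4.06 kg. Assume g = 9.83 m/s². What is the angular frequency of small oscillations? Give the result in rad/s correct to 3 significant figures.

ω = √(g/L) = √(9.83/1.64) = 2.45 rad/s.

2.45 rad/s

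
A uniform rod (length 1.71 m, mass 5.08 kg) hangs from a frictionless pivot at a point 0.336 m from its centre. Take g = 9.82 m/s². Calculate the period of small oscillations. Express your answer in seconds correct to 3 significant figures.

For a physical pendulum T = 2π√(I/(mgd)), with d = 0.3360 m from pivot to centre of mass.
I_cm = mL²/12 = 5.08 × 1.71²/12 = 1.238 kg·m²; I = I_cm + md² = 1.238 + 5.08 × 0.3360² = 1.811 kg·m².
T = 2π√(1.811/(5.08 × 9.82 × 0.3360)) = 2.07 s.

2.07 s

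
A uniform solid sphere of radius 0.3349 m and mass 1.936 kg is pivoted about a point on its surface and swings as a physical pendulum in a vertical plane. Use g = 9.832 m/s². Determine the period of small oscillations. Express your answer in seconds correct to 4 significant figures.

I_cm = (2/5)mr² = 0.086855 kg·m². The pivot is at distance d = 0.3349 m from the centre of mass.
By the parallel-axis theorem, I = I_cm + md² = 0.086855 + 0.21714 = 0.30399 kg·m².
T = 2π√(I/(mgd)) = 2π√(0.30399/(1.936 × 9.832 × 0.3349)) = 1.372 s.

1.372 s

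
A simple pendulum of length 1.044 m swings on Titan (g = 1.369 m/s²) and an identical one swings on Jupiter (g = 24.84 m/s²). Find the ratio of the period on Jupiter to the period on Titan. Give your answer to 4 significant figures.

T ∝ 1/√g, so T₂/T₁ = √(g₁/g₂) = √(1.369/24.84) = 0.2348.

0.2348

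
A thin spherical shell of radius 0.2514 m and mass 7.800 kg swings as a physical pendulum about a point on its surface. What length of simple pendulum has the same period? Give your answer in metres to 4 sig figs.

The equivalent simple-pendulum length is L_eq = I/(md), where I is about the pivot and d = 0.25140 m.
I_cm = (2/3)mR² = 0.32865 kg·m², so I = I_cm + md² = 0.32865 + 0.49298 = 0.82163 kg·m².
L_eq = 0.82163/(7.800 × 0.25140) = 0.4190 m.

0.4190 m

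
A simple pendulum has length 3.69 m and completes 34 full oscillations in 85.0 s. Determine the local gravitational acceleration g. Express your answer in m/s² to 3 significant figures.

23.3 m/s²

T = 85.0/34 = 2.500 s.
From T = 2π√(L/g), g = 4π²L/T² = 4π² × 3.69/2.500² = 23.3 m/s².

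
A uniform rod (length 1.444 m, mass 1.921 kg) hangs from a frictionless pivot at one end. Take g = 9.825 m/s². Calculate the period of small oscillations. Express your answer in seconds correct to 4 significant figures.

1.967 s

For a physical pendulum T = 2π√(I/(mgd)), with d = 0.72200 m from pivot to centre of mass.
I_cm = mL²/12 = 1.921 × 1.444²/12 = 0.33380 kg·m²; I = I_cm + md² = 0.33380 + 1.921 × 0.72200² = 1.3352 kg·m².
T = 2π√(1.3352/(1.921 × 9.825 × 0.72200)) = 1.967 s.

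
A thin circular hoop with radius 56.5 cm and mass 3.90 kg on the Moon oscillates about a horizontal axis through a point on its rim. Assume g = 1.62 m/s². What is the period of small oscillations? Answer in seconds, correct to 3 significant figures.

5.25 s

I_cm = mr² = 1.245 kg·m². The pivot is at distance d = 0.565 m from the centre of mass.
By the parallel-axis theorem, I = I_cm + md² = 1.245 + 1.245 = 2.490 kg·m².
T = 2π√(I/(mgd)) = 2π√(2.490/(3.90 × 1.62 × 0.565)) = 5.25 s.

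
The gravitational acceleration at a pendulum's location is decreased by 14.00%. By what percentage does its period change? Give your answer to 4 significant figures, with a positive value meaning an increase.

7.833%

T ∝ 1/√g, so T'/T = 1/√(0.86000) = 1.0783.
Percentage change in T = (1.0783 − 1) × 100% = 7.833%.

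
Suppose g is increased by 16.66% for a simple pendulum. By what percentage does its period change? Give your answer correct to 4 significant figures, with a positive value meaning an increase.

-7.415%

T ∝ 1/√g, so T'/T = 1/√(1.1666) = 0.92585.
Percentage change in T = (0.92585 − 1) × 100% = -7.415%.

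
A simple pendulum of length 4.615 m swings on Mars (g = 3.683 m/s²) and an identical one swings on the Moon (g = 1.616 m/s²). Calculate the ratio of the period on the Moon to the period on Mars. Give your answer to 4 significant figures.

T ∝ 1/√g, so T₂/T₁ = √(g₁/g₂) = √(3.683/1.616) = 1.510.

1.510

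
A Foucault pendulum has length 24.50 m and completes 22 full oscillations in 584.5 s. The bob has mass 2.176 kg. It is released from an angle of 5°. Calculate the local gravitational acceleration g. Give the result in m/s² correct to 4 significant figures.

1.370 m/s²

T = 584.5/22 = 26.568 s.
From T = 2π√(L/g), g = 4π²L/T² = 4π² × 24.50/26.568² = 1.370 m/s².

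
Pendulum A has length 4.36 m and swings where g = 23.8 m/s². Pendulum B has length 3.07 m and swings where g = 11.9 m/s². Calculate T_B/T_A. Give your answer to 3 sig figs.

1.19

T = 2π√(L/g), so T_B/T_A = √((L_B/g_B)/(L_A/g_A)) = √((3.07/11.9)/(4.36/23.8)) = 1.19.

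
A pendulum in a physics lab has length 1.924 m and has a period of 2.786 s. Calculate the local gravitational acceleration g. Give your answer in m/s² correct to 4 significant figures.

From T = 2π√(L/g), g = 4π²L/T² = 4π² × 1.924/2.7860² = 9.786 m/s².

9.786 m/s²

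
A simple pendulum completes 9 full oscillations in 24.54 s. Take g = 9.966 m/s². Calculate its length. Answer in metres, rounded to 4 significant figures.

1.877 m

T = 24.54/9 = 2.7267 s.
From T = 2π√(L/g), L = gT²/(4π²) = 9.966 × 2.7267²/(4π²) = 1.877 m.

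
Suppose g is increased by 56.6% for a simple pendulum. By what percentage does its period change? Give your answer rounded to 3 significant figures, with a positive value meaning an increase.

-20.1%

T ∝ 1/√g, so T'/T = 1/√(1.566) = 0.7991.
Percentage change in T = (0.7991 − 1) × 100% = -20.1%.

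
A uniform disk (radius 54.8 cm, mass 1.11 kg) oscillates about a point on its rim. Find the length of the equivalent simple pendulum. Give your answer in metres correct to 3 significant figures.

0.822 m

The equivalent simple-pendulum length is L_eq = I/(md), where I is about the pivot and d = 0.5480 m.
I_cm = ½mR² = 0.1667 kg·m², so I = I_cm + md² = 0.1667 + 0.3333 = 0.5000 kg·m².
L_eq = 0.5000/(1.11 × 0.5480) = 0.822 m.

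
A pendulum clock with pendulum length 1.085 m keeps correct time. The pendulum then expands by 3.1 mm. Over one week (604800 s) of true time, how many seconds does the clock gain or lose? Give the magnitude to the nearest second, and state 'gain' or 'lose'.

lose 862 s

T ∝ √L, so T'/T = √(1.08810/1.085) = 1.00143.
In 604800 s of true time the clock registers 604800/1.00143 = 603937.8 s, so it loses 862 s.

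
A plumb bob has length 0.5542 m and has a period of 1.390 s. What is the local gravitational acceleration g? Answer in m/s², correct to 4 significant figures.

11.32 m/s²

From T = 2π√(L/g), g = 4π²L/T² = 4π² × 0.5542/1.3900² = 11.32 m/s².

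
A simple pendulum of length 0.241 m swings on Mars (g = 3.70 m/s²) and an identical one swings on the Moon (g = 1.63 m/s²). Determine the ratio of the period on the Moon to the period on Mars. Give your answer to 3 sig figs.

T ∝ 1/√g, so T₂/T₁ = √(g₁/g₂) = √(3.70/1.63) = 1.51.

1.51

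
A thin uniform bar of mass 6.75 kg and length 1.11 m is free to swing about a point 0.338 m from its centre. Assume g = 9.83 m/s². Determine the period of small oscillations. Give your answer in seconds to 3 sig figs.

1.61 s

For a physical pendulum T = 2π√(I/(mgd)), with d = 0.3380 m from pivot to centre of mass.
I_cm = mL²/12 = 6.75 × 1.11²/12 = 0.6931 kg·m²; I = I_cm + md² = 0.6931 + 6.75 × 0.3380² = 1.464 kg·m².
T = 2π√(1.464/(6.75 × 9.83 × 0.3380)) = 1.61 s.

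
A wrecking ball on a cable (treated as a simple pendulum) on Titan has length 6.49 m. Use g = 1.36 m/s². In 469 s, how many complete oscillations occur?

T = 2π√(L/g) = 2π√(6.49/1.36) = 13.73 s.
Number of complete oscillations = ⌊469/13.73⌋ = ⌊34.17⌋ = 34.

34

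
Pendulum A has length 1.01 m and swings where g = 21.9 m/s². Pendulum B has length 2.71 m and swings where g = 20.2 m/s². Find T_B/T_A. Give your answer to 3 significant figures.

T = 2π√(L/g), so T_B/T_A = √((L_B/g_B)/(L_A/g_A)) = √((2.71/20.2)/(1.01/21.9)) = 1.71.

1.71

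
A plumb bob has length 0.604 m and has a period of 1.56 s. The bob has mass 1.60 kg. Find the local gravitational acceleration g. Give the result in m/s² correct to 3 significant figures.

9.80 m/s²

From T = 2π√(L/g), g = 4π²L/T² = 4π² × 0.604/1.560² = 9.80 m/s².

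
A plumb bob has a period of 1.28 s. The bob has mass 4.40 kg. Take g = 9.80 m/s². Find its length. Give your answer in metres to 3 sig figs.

0.407 m

From T = 2π√(L/g), L = gT²/(4π²) = 9.80 × 1.280²/(4π²) = 0.407 m.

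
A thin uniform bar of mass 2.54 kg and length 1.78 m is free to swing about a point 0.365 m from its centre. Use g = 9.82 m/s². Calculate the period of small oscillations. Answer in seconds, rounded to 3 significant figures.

2.09 s

For a physical pendulum T = 2π√(I/(mgd)), with d = 0.3650 m from pivot to centre of mass.
I_cm = mL²/12 = 2.54 × 1.78²/12 = 0.6706 kg·m²; I = I_cm + md² = 0.6706 + 2.54 × 0.3650² = 1.009 kg·m².
T = 2π√(1.009/(2.54 × 9.82 × 0.3650)) = 2.09 s.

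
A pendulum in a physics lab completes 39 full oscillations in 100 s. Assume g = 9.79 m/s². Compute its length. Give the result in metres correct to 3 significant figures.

T = 100/39 = 2.564 s.
From T = 2π√(L/g), L = gT²/(4π²) = 9.79 × 2.564²/(4π²) = 1.63 m.

1.63 m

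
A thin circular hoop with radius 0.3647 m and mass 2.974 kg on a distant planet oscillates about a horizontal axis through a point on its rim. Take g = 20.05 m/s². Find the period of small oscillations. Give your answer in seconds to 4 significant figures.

1.198 s

I_cm = mr² = 0.39556 kg·m². The pivot is at distance d = 0.3647 m from the centre of mass.
By the parallel-axis theorem, I = I_cm + md² = 0.39556 + 0.39556 = 0.79112 kg·m².
T = 2π√(I/(mgd)) = 2π√(0.79112/(2.974 × 20.05 × 0.3647)) = 1.198 s.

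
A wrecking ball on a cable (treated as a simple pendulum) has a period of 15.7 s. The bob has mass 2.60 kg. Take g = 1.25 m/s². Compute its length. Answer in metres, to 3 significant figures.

From T = 2π√(L/g), L = gT²/(4π²) = 1.25 × 15.70²/(4π²) = 7.80 m.

7.80 m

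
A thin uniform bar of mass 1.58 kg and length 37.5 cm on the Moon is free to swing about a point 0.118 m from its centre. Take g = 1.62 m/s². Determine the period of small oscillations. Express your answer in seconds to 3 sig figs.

2.30 s

For a physical pendulum T = 2π√(I/(mgd)), with d = 0.1180 m from pivot to centre of mass.
I_cm = mL²/12 = 1.58 × 0.375²/12 = 0.01852 kg·m²; I = I_cm + md² = 0.01852 + 1.58 × 0.1180² = 0.04052 kg·m².
T = 2π√(0.04052/(1.58 × 1.62 × 0.1180)) = 2.30 s.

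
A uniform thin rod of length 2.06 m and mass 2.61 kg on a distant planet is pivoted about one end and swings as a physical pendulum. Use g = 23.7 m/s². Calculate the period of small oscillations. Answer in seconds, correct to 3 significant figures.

1.51 s

For a physical pendulum T = 2π√(I/(mgd)), with d = 1.030 m from pivot to centre of mass.
I_cm = mL²/12 = 2.61 × 2.06²/12 = 0.9230 kg·m²; I = I_cm + md² = 0.9230 + 2.61 × 1.030² = 3.692 kg·m².
T = 2π√(3.692/(2.61 × 23.7 × 1.030)) = 1.51 s.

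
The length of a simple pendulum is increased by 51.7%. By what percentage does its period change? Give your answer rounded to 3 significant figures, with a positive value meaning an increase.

23.2%

T ∝ √L, so T'/T = √(1.517) = 1.232.
Percentage change in T = (1.232 − 1) × 100% = 23.2%.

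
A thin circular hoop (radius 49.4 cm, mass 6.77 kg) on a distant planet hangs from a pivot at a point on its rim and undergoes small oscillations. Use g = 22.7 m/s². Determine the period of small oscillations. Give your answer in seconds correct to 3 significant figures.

1.31 s

I_cm = mr² = 1.652 kg·m². The pivot is at distance d = 0.494 m from the centre of mass.
By the parallel-axis theorem, I = I_cm + md² = 1.652 + 1.652 = 3.304 kg·m².
T = 2π√(I/(mgd)) = 2π√(3.304/(6.77 × 22.7 × 0.494)) = 1.31 s.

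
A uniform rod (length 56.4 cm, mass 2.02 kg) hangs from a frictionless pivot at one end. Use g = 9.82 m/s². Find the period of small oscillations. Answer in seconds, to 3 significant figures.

For a physical pendulum T = 2π√(I/(mgd)), with d = 0.2820 m from pivot to centre of mass.
I_cm = mL²/12 = 2.02 × 0.564²/12 = 0.05355 kg·m²; I = I_cm + md² = 0.05355 + 2.02 × 0.2820² = 0.2142 kg·m².
T = 2π√(0.2142/(2.02 × 9.82 × 0.2820)) = 1.23 s.

1.23 s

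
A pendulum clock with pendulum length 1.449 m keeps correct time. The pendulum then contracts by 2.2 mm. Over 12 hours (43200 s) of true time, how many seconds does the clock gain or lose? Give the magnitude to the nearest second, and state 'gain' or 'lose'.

T ∝ √L, so T'/T = √(1.44680/1.449) = 0.999241.
In 43200 s of true time the clock registers 43200/0.999241 = 43232.8 s, so it gains 33 s.

gain 33 s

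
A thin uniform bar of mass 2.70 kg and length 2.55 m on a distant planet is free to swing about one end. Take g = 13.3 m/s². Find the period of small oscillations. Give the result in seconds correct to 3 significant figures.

2.25 s

For a physical pendulum T = 2π√(I/(mgd)), with d = 1.275 m from pivot to centre of mass.
I_cm = mL²/12 = 2.70 × 2.55²/12 = 1.463 kg·m²; I = I_cm + md² = 1.463 + 2.70 × 1.275² = 5.852 kg·m².
T = 2π√(5.852/(2.70 × 13.3 × 1.275)) = 2.25 s.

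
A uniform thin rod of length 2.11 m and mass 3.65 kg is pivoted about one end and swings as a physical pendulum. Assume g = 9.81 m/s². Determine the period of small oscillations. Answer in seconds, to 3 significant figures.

For a physical pendulum T = 2π√(I/(mgd)), with d = 1.055 m from pivot to centre of mass.
I_cm = mL²/12 = 3.65 × 2.11²/12 = 1.354 kg·m²; I = I_cm + md² = 1.354 + 3.65 × 1.055² = 5.417 kg·m².
T = 2π√(5.417/(3.65 × 9.81 × 1.055)) = 2.38 s.

2.38 s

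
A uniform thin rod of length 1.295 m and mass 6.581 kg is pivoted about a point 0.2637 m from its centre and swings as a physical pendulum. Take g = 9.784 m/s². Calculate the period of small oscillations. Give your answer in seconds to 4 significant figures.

1.790 s

For a physical pendulum T = 2π√(I/(mgd)), with d = 0.26370 m from pivot to centre of mass.
I_cm = mL²/12 = 6.581 × 1.295²/12 = 0.91971 kg·m²; I = I_cm + md² = 0.91971 + 6.581 × 0.26370² = 1.3773 kg·m².
T = 2π√(1.3773/(6.581 × 9.784 × 0.26370)) = 1.790 s.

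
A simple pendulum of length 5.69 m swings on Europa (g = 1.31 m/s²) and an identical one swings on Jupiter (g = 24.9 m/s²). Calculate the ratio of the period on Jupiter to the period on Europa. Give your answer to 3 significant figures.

0.229

T ∝ 1/√g, so T₂/T₁ = √(g₁/g₂) = √(1.31/24.9) = 0.229.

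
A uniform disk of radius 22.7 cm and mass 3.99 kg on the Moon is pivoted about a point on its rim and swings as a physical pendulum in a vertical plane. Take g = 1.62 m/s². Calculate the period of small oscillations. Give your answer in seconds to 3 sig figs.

I_cm = ½mr² = 0.1028 kg·m². The pivot is at distance d = 0.227 m from the centre of mass.
By the parallel-axis theorem, I = I_cm + md² = 0.1028 + 0.2056 = 0.3084 kg·m².
T = 2π√(I/(mgd)) = 2π√(0.3084/(3.99 × 1.62 × 0.227)) = 2.88 s.

2.88 s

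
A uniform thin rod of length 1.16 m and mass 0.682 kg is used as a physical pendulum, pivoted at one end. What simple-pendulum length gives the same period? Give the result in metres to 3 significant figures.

The equivalent simple-pendulum length is L_eq = I/(md), where I is about the pivot and d = 0.5800 m.
I_cm = (1/12)mL² = 0.07647 kg·m², so I = I_cm + md² = 0.07647 + 0.2294 = 0.3059 kg·m².
L_eq = 0.3059/(0.682 × 0.5800) = 0.773 m.

0.773 m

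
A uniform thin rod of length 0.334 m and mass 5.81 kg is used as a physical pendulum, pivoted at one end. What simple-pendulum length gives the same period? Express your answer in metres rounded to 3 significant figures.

The equivalent simple-pendulum length is L_eq = I/(md), where I is about the pivot and d = 0.1670 m.
I_cm = (1/12)mL² = 0.05401 kg·m², so I = I_cm + md² = 0.05401 + 0.1620 = 0.2160 kg·m².
L_eq = 0.2160/(5.81 × 0.1670) = 0.223 m.

0.223 m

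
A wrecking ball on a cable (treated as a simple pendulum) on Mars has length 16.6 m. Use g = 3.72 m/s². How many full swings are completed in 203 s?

T = 2π√(L/g) = 2π√(16.6/3.72) = 13.27 s.
Number of complete oscillations = ⌊203/13.27⌋ = ⌊15.29⌋ = 15.

15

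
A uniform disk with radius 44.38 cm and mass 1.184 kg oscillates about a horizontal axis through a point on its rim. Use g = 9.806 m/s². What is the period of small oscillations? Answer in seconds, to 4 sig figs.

1.637 s

I_cm = ½mr² = 0.11660 kg·m². The pivot is at distance d = 0.4438 m from the centre of mass.
By the parallel-axis theorem, I = I_cm + md² = 0.11660 + 0.23320 = 0.34980 kg·m².
T = 2π√(I/(mgd)) = 2π√(0.34980/(1.184 × 9.806 × 0.4438)) = 1.637 s.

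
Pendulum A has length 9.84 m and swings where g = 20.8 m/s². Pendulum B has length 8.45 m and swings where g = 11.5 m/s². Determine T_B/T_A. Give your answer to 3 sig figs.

T = 2π√(L/g), so T_B/T_A = √((L_B/g_B)/(L_A/g_A)) = √((8.45/11.5)/(9.84/20.8)) = 1.25.

1.25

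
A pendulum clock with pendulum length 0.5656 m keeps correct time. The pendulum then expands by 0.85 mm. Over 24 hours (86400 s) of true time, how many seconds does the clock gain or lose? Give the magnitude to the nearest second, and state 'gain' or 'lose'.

T ∝ √L, so T'/T = √(0.56645/0.5656) = 1.00075.
In 86400 s of true time the clock registers 86400/1.00075 = 86335.2 s, so it loses 65 s.

lose 65 s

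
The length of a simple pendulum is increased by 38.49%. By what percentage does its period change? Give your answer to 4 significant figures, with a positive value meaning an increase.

T ∝ √L, so T'/T = √(1.3849) = 1.1768.
Percentage change in T = (1.1768 − 1) × 100% = 17.68%.

17.68%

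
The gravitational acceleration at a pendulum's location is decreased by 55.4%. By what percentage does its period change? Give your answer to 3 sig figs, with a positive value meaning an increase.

T ∝ 1/√g, so T'/T = 1/√(0.4460) = 1.497.
Percentage change in T = (1.497 − 1) × 100% = 49.7%.

49.7%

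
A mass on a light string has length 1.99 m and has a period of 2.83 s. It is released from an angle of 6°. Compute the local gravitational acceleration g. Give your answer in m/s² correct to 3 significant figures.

9.81 m/s²

From T = 2π√(L/g), g = 4π²L/T² = 4π² × 1.99/2.830² = 9.81 m/s².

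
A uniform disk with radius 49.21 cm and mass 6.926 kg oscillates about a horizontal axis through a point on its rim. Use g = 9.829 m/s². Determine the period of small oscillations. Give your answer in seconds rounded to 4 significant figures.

1.722 s

I_cm = ½mr² = 0.83861 kg·m². The pivot is at distance d = 0.4921 m from the centre of mass.
By the parallel-axis theorem, I = I_cm + md² = 0.83861 + 1.6772 = 2.5158 kg·m².
T = 2π√(I/(mgd)) = 2π√(2.5158/(6.926 × 9.829 × 0.4921)) = 1.722 s.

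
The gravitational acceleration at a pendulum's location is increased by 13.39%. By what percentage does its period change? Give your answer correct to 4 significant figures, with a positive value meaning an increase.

-6.090%

T ∝ 1/√g, so T'/T = 1/√(1.1339) = 0.93910.
Percentage change in T = (0.93910 − 1) × 100% = -6.090%.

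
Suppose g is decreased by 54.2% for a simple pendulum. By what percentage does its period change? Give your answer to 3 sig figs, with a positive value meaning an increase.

T ∝ 1/√g, so T'/T = 1/√(0.4580) = 1.478.
Percentage change in T = (1.478 − 1) × 100% = 47.8%.

47.8%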